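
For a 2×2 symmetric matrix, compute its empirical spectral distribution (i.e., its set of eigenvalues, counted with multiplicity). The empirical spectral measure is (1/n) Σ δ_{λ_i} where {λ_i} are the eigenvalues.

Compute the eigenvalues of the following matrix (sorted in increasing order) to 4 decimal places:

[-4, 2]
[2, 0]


Since M is real symmetric, both eigenvalues are real; they are the roots of det(λI − M) = λ² − (tr M) λ + det M.
tr M = -4 + 0 = -4.
det M = (-4)·0 − 2² = 0 − 4 = -4.
Characteristic polynomial: λ² + 4λ − 4 = 0.
Discriminant Δ = (tr M)² − 4·det M = 16 − (-16) = 32; √Δ = 5.656854.
λ = (tr M ± √Δ)/2 = (-4 ± 5.656854)/2, giving (tr M − √Δ)/2 = -4.8284 and (tr M + √Δ)/2 = 0.8284.

Eigenvalues sorted in increasing order: [-4.8284, 0.8284].


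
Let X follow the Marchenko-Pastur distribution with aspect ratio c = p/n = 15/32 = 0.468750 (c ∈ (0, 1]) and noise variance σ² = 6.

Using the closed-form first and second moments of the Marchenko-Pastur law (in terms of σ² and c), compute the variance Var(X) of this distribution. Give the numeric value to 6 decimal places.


Recall the MP moments m_1 = E[X] = σ² and m_2 = E[X²] = σ⁴ (1 + c).
m_1 = E[X] = σ² = 6, so m_1² = 36.
m_2 = E[X²] = σ⁴ (1 + c) = 36 · (1 + 0.468750) = 36 · 1.468750 = 52.875000.
(Note m_2 − m_1² simplifies to c · σ⁴ = 0.468750 · 36.)

Var(X) = m_2 − m_1² = 52.875000 − 36 = 16.875000.


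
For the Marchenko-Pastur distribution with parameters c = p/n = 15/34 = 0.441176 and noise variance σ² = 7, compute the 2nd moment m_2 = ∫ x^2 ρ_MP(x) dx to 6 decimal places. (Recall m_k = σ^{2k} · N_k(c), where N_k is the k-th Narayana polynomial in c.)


E[X²] = σ⁴ (1 + c) (second MP moment). With σ² = 7 (so σ⁴ = 49) and c = 15/34 = 0.441176: E[X²] = 49 · (1 + 0.441176) = 49 · 1.441176.

So E[X^2] = 70.617647.


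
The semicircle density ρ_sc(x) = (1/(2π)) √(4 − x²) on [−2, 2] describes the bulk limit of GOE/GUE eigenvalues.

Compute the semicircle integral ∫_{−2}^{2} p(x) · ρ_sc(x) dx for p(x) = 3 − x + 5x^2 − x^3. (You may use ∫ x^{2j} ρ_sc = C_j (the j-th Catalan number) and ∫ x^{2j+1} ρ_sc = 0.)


Write p(x) = Σ a_i x^i, split into monomials and integrate each against ρ_sc separately.
Using ∫ x^{2j} ρ_sc = C_j = (1/(j+1)) C(2j, j) (Catalan numbers) and ∫ x^{2j+1} ρ_sc = 0 (odd monomials vanish by symmetry):
  i = 0 (even): a_0 · C_{0} = 3 · 1 = 3
  i = 1 (odd): ∫ x^1 ρ_sc = 0 (vanishes)
  i = 2 (even): a_2 · C_{1} = 5 · 1 = 5
  i = 3 (odd): ∫ x^3 ρ_sc = 0 (vanishes)

Summing the contributions: ∫_{−2}^{2} p(x) ρ_sc(x) dx = 3 + 5 = 8.


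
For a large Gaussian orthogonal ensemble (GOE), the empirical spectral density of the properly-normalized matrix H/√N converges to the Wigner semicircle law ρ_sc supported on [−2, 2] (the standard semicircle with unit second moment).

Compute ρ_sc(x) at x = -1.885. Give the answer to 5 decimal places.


ρ_sc(x) = (1/(2π)) √(4 − x²). With x = -1.885:
  4 − x² = 4 − (-1.885)² = 4 − 3.553225 = 0.446775.
  √(4 − x²) = 0.668412.
  1/(2π) = 0.159155.
  ρ_sc(-1.885) = 0.159155 · 0.668412 = 0.106381.

Rounded to 5 decimal places: ρ_sc(-1.885) ≈ 0.10638.


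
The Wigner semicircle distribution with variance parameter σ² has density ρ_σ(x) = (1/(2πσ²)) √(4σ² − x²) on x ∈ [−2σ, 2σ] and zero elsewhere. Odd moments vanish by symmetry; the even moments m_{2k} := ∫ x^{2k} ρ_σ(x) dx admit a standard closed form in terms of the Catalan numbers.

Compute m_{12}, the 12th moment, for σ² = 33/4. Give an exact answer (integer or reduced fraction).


By the scaled semicircle moment identity, m_{2k} = σ^{2k} · C_k with k = 6.
C_6 = (1/(k+1)) · C(2k, k) = (1/7) · C(12, 6) = (1/7) · 924 = 132.
σ^{2k} = (σ²)^k = (33/4)^6 = 1291467969/4096.

Therefore m_{12} = σ^{12} · C_6 = (1291467969/4096) · 132 = 42618442977/1024.


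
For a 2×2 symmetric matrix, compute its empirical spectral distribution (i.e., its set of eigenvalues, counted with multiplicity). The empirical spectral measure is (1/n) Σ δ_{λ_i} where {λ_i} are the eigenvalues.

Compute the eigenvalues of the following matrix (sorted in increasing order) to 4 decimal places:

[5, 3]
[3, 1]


Since M is real symmetric, both eigenvalues are real; they are the roots of det(λI − M) = λ² − (tr M) λ + det M.
tr M = 5 + 1 = 6.
det M = 5·1 − 3² = 5 − 9 = -4.
Characteristic polynomial: λ² − 6λ − 4 = 0.
Discriminant Δ = (tr M)² − 4·det M = 36 − (-16) = 52; √Δ = 7.211103.
λ = (tr M ± √Δ)/2 = (6 ± 7.211103)/2, giving (tr M − √Δ)/2 = -0.6056 and (tr M + √Δ)/2 = 6.6056.

Eigenvalues sorted in increasing order: [-0.6056, 6.6056].


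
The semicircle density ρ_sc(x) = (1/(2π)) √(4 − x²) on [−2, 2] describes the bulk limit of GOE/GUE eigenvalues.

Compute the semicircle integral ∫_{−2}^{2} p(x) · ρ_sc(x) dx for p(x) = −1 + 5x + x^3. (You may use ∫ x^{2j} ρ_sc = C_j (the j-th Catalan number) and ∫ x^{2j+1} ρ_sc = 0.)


Write p(x) = Σ a_i x^i, split into monomials and integrate each against ρ_sc separately.
Using ∫ x^{2j} ρ_sc = C_j = (1/(j+1)) C(2j, j) (Catalan numbers) and ∫ x^{2j+1} ρ_sc = 0 (odd monomials vanish by symmetry):
  i = 0 (even): a_0 · C_{0} = -1 · 1 = -1
  i = 1 (odd): ∫ x^1 ρ_sc = 0 (vanishes)
  i = 3 (odd): ∫ x^3 ρ_sc = 0 (vanishes)

Summing the contributions: ∫_{−2}^{2} p(x) ρ_sc(x) dx = -1.


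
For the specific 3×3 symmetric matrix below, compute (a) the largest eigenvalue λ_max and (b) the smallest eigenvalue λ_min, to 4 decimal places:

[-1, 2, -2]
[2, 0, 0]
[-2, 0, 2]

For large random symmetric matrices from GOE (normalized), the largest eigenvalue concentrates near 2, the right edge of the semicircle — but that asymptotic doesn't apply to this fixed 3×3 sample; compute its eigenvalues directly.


Since M is real symmetric, all three eigenvalues are real; they are the roots of det(λI − M) = λ³ − (tr M) λ² + s λ − det M, where s is the sum of the principal 2×2 minors.
tr M = -1 + 0 + 2 = 1.
s = ((-1)·0 − 2²) + ((-1)·2 − (-2)²) + (0·2 − 0²) = -4 + (-6) + 0 = -10.
det M (expand along row 1) = (-1)·0 − 2·4 + (-2)·0 = -8.
Characteristic polynomial: λ³ − λ² − 10λ + 8 = 0.
Substitute λ = y + (tr M)/3 = y + 0.333333 to remove the quadratic term: y³ + p·y + q = 0 with p = s − (tr M)²/3 = -10.333333 and q = −2(tr M)³/27 + (tr M)·s/3 − det M = 4.592593.
Three real roots ⇒ use the trigonometric (Viète) form: r = 2√(−p/3) = 3.711843, φ = arccos(3q/(p·r)) = arccos(-0.359211) = 1.938218 rad.
y_k = r·cos(φ/3 − 2πk/3) for k = 0, 1, 2 gives y = 2.963737, 0.453468, -3.417206.
λ_k = y_k + 0.333333 gives λ = 3.2971, 0.7868, -3.0839 (check: the sum is 1.0000 = tr M).

Hence λ_max = 3.2971 and λ_min = -3.0839.


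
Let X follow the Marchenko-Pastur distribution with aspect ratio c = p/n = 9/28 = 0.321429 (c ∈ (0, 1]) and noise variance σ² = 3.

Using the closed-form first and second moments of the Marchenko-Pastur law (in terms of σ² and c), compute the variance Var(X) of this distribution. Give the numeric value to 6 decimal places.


Recall the MP moments m_1 = E[X] = σ² and m_2 = E[X²] = σ⁴ (1 + c).
m_1 = E[X] = σ² = 3, so m_1² = 9.
m_2 = E[X²] = σ⁴ (1 + c) = 9 · (1 + 0.321429) = 9 · 1.321429 = 11.892857.
(Note m_2 − m_1² simplifies to c · σ⁴ = 0.321429 · 9.)

Var(X) = m_2 − m_1² = 11.892857 − 9 = 2.892857.


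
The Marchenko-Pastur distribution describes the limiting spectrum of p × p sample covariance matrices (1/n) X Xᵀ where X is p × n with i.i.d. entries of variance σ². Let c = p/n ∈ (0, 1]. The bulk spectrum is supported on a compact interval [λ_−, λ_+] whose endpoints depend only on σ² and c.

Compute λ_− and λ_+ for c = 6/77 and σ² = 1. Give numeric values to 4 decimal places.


c = 6/77 = 0.077922; √c = 0.279145.
λ_− = σ² (1 − √c)² = 1 · (1 − 0.279145)² = 1 · (0.720855)² = 0.519632.
λ_+ = σ² (1 + √c)² = 1 · (1 + 0.279145)² = 1 · (1.279145)² = 1.636213.

Rounded to 4 decimal places: λ_− ≈ 0.5196, λ_+ ≈ 1.6362.


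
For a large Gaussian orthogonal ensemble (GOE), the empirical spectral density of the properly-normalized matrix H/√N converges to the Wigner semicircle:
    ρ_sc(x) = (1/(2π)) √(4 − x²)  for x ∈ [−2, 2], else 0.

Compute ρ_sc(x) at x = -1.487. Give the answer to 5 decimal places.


ρ_sc(x) = (1/(2π)) √(4 − x²). With x = -1.487:
  4 − x² = 4 − (-1.487)² = 4 − 2.211169 = 1.788831.
  √(4 − x²) = 1.337472.
  1/(2π) = 0.159155.
  ρ_sc(-1.487) = 0.159155 · 1.337472 = 0.212865.

Rounded to 5 decimal places: ρ_sc(-1.487) ≈ 0.21287.


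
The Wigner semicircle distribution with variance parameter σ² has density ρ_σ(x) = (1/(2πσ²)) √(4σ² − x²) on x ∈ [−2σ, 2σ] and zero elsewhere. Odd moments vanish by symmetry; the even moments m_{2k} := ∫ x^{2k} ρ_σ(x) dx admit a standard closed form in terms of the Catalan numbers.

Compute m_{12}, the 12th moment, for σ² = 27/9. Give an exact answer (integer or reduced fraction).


By the scaled semicircle moment identity, m_{2k} = σ^{2k} · C_k with k = 6.
C_6 = (1/(k+1)) · C(2k, k) = (1/7) · C(12, 6) = (1/7) · 924 = 132.
σ^{2k} = (σ²)^k = (27/9)^6 = 729.

Therefore m_{12} = σ^{12} · C_6 = 729 · 132 = 96228.


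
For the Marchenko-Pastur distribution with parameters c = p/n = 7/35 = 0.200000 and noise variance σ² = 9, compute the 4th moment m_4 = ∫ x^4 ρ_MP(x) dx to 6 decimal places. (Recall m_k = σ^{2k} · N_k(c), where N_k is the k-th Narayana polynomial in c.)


E[X⁴] = σ⁸ (1 + 6c + 6c² + c³) (fourth MP moment). With σ² = 9 (so σ⁸ = 6561) and c = 7/35 = 0.200000: E[X⁴] = 6561 · (1 + 6·0.200000 + 6·(0.200000)² + (0.200000)³) = 6561 · 2.448000.

So E[X^4] = 16061.328000.


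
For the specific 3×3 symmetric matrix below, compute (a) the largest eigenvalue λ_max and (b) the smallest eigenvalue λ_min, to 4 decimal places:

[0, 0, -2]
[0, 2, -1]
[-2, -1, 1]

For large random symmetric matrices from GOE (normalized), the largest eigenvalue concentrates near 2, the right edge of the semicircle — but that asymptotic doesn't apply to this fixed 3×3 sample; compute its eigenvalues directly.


Since M is real symmetric, all three eigenvalues are real; they are the roots of det(λI − M) = λ³ − (tr M) λ² + s λ − det M, where s is the sum of the principal 2×2 minors.
tr M = 0 + 2 + 1 = 3.
s = (0·2 − 0²) + (0·1 − (-2)²) + (2·1 − (-1)²) = 0 + (-4) + 1 = -3.
det M (expand along row 1) = 0·1 − 0·(-2) + (-2)·4 = -8.
Characteristic polynomial: λ³ − 3λ² − 3λ + 8 = 0.
Substitute λ = y + (tr M)/3 = y + 1.000000 to remove the quadratic term: y³ + p·y + q = 0 with p = s − (tr M)²/3 = -6.000000 and q = −2(tr M)³/27 + (tr M)·s/3 − det M = 3.000000.
Three real roots ⇒ use the trigonometric (Viète) form: r = 2√(−p/3) = 2.828427, φ = arccos(3q/(p·r)) = arccos(-0.530330) = 2.129786 rad.
y_k = r·cos(φ/3 − 2πk/3) for k = 0, 1, 2 gives y = 2.145103, 0.523976, -2.669079.
λ_k = y_k + 1.000000 gives λ = 3.1451, 1.5240, -1.6691 (check: the sum is 3.0000 = tr M).

Hence λ_max = 3.1451 and λ_min = -1.6691.


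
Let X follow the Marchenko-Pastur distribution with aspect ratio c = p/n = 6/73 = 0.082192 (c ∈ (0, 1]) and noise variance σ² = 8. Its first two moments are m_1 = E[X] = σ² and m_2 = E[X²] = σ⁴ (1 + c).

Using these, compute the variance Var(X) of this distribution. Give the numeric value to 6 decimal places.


m_1 = E[X] = σ² = 8, so m_1² = 64.
m_2 = E[X²] = σ⁴ (1 + c) = 64 · (1 + 0.082192) = 64 · 1.082192 = 69.260274.
(Note m_2 − m_1² simplifies to c · σ⁴ = 0.082192 · 64.)

Var(X) = m_2 − m_1² = 69.260274 − 64 = 5.260274.


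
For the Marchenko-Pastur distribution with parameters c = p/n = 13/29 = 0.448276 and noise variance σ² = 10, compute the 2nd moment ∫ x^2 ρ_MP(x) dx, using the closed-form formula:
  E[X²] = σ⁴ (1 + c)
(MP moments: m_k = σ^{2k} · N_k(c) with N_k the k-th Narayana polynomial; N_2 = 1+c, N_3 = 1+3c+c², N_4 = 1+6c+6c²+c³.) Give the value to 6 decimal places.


E[X²] = σ⁴ (1 + c) (second MP moment). With σ² = 10 (so σ⁴ = 100) and c = 13/29 = 0.448276: E[X²] = 100 · (1 + 0.448276) = 100 · 1.448276.

So E[X^2] = 144.827586.


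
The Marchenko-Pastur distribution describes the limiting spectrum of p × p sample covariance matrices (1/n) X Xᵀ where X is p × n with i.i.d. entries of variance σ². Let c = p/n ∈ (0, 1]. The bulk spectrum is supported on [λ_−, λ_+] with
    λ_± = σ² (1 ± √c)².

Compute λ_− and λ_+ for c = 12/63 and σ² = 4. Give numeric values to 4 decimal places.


c = 12/63 = 0.190476; √c = 0.436436.
λ_− = σ² (1 − √c)² = 4 · (1 − 0.436436)² = 4 · (0.563564)² = 1.270419.
λ_+ = σ² (1 + √c)² = 4 · (1 + 0.436436)² = 4 · (1.436436)² = 8.253391.

Rounded to 4 decimal places: λ_− ≈ 1.2704, λ_+ ≈ 8.2534.


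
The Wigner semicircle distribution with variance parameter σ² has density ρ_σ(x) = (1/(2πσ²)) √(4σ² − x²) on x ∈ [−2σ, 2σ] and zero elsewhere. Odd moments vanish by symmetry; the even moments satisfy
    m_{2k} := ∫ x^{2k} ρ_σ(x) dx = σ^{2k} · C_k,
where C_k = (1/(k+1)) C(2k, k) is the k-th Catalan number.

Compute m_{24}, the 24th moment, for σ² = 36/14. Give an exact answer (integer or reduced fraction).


By the scaled semicircle moment identity, m_{2k} = σ^{2k} · C_k with k = 12.
C_12 = (1/(k+1)) · C(2k, k) = (1/13) · C(24, 12) = (1/13) · 2704156 = 208012.
σ^{2k} = (σ²)^k = (36/14)^12 = 1156831381426176/13841287201.

Therefore m_{24} = σ^{24} · C_12 = (1156831381426176/13841287201) · 208012 = 34376401330460246016/1977326743.


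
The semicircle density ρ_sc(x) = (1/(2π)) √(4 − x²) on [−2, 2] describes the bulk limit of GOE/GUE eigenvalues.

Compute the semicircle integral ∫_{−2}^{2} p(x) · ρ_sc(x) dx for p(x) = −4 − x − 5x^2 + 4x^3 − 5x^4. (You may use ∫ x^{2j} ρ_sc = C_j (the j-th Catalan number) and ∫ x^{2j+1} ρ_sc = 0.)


Write p(x) = Σ a_i x^i, split into monomials and integrate each against ρ_sc separately.
Using ∫ x^{2j} ρ_sc = C_j = (1/(j+1)) C(2j, j) (Catalan numbers) and ∫ x^{2j+1} ρ_sc = 0 (odd monomials vanish by symmetry):
  i = 0 (even): a_0 · C_{0} = -4 · 1 = -4
  i = 1 (odd): ∫ x^1 ρ_sc = 0 (vanishes)
  i = 2 (even): a_2 · C_{1} = -5 · 1 = -5
  i = 3 (odd): ∫ x^3 ρ_sc = 0 (vanishes)
  i = 4 (even): a_4 · C_{2} = -5 · 2 = -10

Summing the contributions: ∫_{−2}^{2} p(x) ρ_sc(x) dx = (-4) + (-5) + (-10) = -19.


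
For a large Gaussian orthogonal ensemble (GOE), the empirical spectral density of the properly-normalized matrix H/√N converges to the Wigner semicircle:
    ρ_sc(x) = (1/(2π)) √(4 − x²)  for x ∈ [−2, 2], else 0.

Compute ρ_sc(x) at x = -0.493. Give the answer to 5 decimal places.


ρ_sc(x) = (1/(2π)) √(4 − x²). With x = -0.493:
  4 − x² = 4 − (-0.493)² = 4 − 0.243049 = 3.756951.
  √(4 − x²) = 1.938286.
  1/(2π) = 0.159155.
  ρ_sc(-0.493) = 0.159155 · 1.938286 = 0.308488.

Rounded to 5 decimal places: ρ_sc(-0.493) ≈ 0.30849.


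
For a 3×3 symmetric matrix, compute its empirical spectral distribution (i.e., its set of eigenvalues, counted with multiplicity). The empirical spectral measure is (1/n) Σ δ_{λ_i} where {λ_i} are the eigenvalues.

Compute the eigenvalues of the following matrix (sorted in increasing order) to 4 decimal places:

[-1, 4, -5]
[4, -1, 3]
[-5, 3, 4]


Since M is real symmetric, all three eigenvalues are real; they are the roots of det(λI − M) = λ³ − (tr M) λ² + s λ − det M, where s is the sum of the principal 2×2 minors.
tr M = -1 + (-1) + 4 = 2.
s = ((-1)·(-1) − 4²) + ((-1)·4 − (-5)²) + ((-1)·4 − 3²) = -15 + (-29) + (-13) = -57.
det M (expand along row 1) = (-1)·(-13) − 4·31 + (-5)·7 = -146.
Characteristic polynomial: λ³ − 2λ² − 57λ + 146 = 0.
Substitute λ = y + (tr M)/3 = y + 0.666667 to remove the quadratic term: y³ + p·y + q = 0 with p = s − (tr M)²/3 = -58.333333 and q = −2(tr M)³/27 + (tr M)·s/3 − det M = 107.407407.
Three real roots ⇒ use the trigonometric (Viète) form: r = 2√(−p/3) = 8.819171, φ = arccos(3q/(p·r)) = arccos(-0.626341) = 2.247647 rad.
y_k = r·cos(φ/3 − 2πk/3) for k = 0, 1, 2 gives y = 6.457602, 1.972916, -8.430518.
λ_k = y_k + 0.666667 gives λ = 7.1243, 2.6396, -7.7639 (check: the sum is 2.0000 = tr M).

Eigenvalues sorted in increasing order: [-7.7639, 2.6396, 7.1243].


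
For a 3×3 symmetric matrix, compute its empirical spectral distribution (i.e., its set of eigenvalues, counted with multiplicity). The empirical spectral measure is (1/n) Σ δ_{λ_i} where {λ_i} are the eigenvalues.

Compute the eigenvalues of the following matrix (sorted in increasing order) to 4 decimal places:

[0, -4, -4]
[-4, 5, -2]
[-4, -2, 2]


Since M is real symmetric, all three eigenvalues are real; they are the roots of det(λI − M) = λ³ − (tr M) λ² + s λ − det M, where s is the sum of the principal 2×2 minors.
tr M = 0 + 5 + 2 = 7.
s = (0·5 − (-4)²) + (0·2 − (-4)²) + (5·2 − (-2)²) = -16 + (-16) + 6 = -26.
det M (expand along row 1) = 0·6 − (-4)·(-16) + (-4)·28 = -176.
Characteristic polynomial: λ³ − 7λ² − 26λ + 176 = 0.
Substitute λ = y + (tr M)/3 = y + 2.333333 to remove the quadratic term: y³ + p·y + q = 0 with p = s − (tr M)²/3 = -42.333333 and q = −2(tr M)³/27 + (tr M)·s/3 − det M = 89.925926.
Three real roots ⇒ use the trigonometric (Viète) form: r = 2√(−p/3) = 7.512952, φ = arccos(3q/(p·r)) = arccos(-0.848229) = 2.583429 rad.
y_k = r·cos(φ/3 − 2πk/3) for k = 0, 1, 2 gives y = 4.895221, 2.488070, -7.383291.
λ_k = y_k + 2.333333 gives λ = 7.2286, 4.8214, -5.0500 (check: the sum is 7.0000 = tr M).

Eigenvalues sorted in increasing order: [-5.0500, 4.8214, 7.2286].


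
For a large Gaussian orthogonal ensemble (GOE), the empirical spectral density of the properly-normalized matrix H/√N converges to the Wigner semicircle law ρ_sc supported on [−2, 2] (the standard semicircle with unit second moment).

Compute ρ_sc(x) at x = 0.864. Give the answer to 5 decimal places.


ρ_sc(x) = (1/(2π)) √(4 − x²). With x = 0.864:
  4 − x² = 4 − (0.864)² = 4 − 0.746496 = 3.253504.
  √(4 − x²) = 1.803747.
  1/(2π) = 0.159155.
  ρ_sc(0.864) = 0.159155 · 1.803747 = 0.287075.

Rounded to 5 decimal places: ρ_sc(0.864) ≈ 0.28708.


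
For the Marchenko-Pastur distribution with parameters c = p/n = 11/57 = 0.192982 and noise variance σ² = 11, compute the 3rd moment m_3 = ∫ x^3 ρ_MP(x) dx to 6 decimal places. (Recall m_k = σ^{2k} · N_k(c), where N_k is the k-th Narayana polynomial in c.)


E[X³] = σ⁶ (1 + 3c + c²) (third MP moment). With σ² = 11 (so σ⁶ = 1331) and c = 11/57 = 0.192982: E[X³] = 1331 · (1 + 3·0.192982 + (0.192982)²) = 1331 · 1.616190.

So E[X^3] = 2151.148353.


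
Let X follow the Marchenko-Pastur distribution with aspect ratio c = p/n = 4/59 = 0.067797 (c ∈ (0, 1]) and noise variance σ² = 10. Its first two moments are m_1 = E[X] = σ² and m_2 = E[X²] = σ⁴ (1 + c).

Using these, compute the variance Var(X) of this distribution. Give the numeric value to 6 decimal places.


m_1 = E[X] = σ² = 10, so m_1² = 100.
m_2 = E[X²] = σ⁴ (1 + c) = 100 · (1 + 0.067797) = 100 · 1.067797 = 106.779661.
(Note m_2 − m_1² simplifies to c · σ⁴ = 0.067797 · 100.)

Var(X) = m_2 − m_1² = 106.779661 − 100 = 6.779661.


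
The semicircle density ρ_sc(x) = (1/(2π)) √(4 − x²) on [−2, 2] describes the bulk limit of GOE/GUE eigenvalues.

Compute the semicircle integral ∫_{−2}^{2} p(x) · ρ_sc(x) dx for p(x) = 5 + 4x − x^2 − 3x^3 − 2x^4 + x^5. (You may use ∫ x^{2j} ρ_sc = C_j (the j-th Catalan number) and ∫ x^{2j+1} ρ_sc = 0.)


Write p(x) = Σ a_i x^i, split into monomials and integrate each against ρ_sc separately.
Using ∫ x^{2j} ρ_sc = C_j = (1/(j+1)) C(2j, j) (Catalan numbers) and ∫ x^{2j+1} ρ_sc = 0 (odd monomials vanish by symmetry):
  i = 0 (even): a_0 · C_{0} = 5 · 1 = 5
  i = 1 (odd): ∫ x^1 ρ_sc = 0 (vanishes)
  i = 2 (even): a_2 · C_{1} = -1 · 1 = -1
  i = 3 (odd): ∫ x^3 ρ_sc = 0 (vanishes)
  i = 4 (even): a_4 · C_{2} = -2 · 2 = -4
  i = 5 (odd): ∫ x^5 ρ_sc = 0 (vanishes)

Summing the contributions: ∫_{−2}^{2} p(x) ρ_sc(x) dx = 5 + (-1) + (-4) = 0.


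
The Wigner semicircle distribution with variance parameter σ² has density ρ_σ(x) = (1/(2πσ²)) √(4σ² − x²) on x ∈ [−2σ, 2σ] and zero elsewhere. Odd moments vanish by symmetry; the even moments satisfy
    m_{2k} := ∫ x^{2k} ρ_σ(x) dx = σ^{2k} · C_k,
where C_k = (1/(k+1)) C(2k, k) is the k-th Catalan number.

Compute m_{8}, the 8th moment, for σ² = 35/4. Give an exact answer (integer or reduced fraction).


By the scaled semicircle moment identity, m_{2k} = σ^{2k} · C_k with k = 4.
C_4 = (1/(k+1)) · C(2k, k) = (1/5) · C(8, 4) = (1/5) · 70 = 14.
σ^{2k} = (σ²)^k = (35/4)^4 = 1500625/256.

Therefore m_{8} = σ^{8} · C_4 = (1500625/256) · 14 = 10504375/128.


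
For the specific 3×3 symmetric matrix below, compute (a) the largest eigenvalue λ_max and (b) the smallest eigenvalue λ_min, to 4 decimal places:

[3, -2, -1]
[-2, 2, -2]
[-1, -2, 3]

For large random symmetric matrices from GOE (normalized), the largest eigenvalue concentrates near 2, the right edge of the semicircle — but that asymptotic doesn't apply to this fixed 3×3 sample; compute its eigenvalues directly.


Since M is real symmetric, all three eigenvalues are real; they are the roots of det(λI − M) = λ³ − (tr M) λ² + s λ − det M, where s is the sum of the principal 2×2 minors.
tr M = 3 + 2 + 3 = 8.
s = (3·2 − (-2)²) + (3·3 − (-1)²) + (2·3 − (-2)²) = 2 + 8 + 2 = 12.
det M (expand along row 1) = 3·2 − (-2)·(-8) + (-1)·6 = -16.
Characteristic polynomial: λ³ − 8λ² + 12λ + 16 = 0.
Substitute λ = y + (tr M)/3 = y + 2.666667 to remove the quadratic term: y³ + p·y + q = 0 with p = s − (tr M)²/3 = -9.333333 and q = −2(tr M)³/27 + (tr M)·s/3 − det M = 10.074074.
Three real roots ⇒ use the trigonometric (Viète) form: r = 2√(−p/3) = 3.527668, φ = arccos(3q/(p·r)) = arccos(-0.917914) = 2.733586 rad.
y_k = r·cos(φ/3 − 2πk/3) for k = 0, 1, 2 gives y = 2.161760, 1.333333, -3.495094.
λ_k = y_k + 2.666667 gives λ = 4.8284, 4.0000, -0.8284 (check: the sum is 8.0000 = tr M).

Hence λ_max = 4.8284 and λ_min = -0.8284.


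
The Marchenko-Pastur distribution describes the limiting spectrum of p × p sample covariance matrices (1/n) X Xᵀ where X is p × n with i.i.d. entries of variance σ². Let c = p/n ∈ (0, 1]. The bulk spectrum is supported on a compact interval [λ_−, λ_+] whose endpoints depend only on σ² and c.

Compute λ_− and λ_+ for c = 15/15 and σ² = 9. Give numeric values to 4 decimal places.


c = 15/15 = 1.000000; √c = 1.000000.
λ_− = σ² (1 − √c)² = 9 · (1 − 1.000000)² = 9 · (0.000000)² = 0.000000.
λ_+ = σ² (1 + √c)² = 9 · (1 + 1.000000)² = 9 · (2.000000)² = 36.000000.

Rounded to 4 decimal places: λ_− ≈ 0.0000, λ_+ ≈ 36.0000.


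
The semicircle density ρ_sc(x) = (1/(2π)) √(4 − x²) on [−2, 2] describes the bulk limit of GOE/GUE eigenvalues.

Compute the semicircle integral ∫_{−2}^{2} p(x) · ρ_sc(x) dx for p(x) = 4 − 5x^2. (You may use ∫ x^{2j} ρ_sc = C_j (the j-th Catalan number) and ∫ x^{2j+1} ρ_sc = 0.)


Write p(x) = Σ a_i x^i, split into monomials and integrate each against ρ_sc separately.
Using ∫ x^{2j} ρ_sc = C_j = (1/(j+1)) C(2j, j) (Catalan numbers) and ∫ x^{2j+1} ρ_sc = 0 (odd monomials vanish by symmetry):
  i = 0 (even): a_0 · C_{0} = 4 · 1 = 4
  i = 2 (even): a_2 · C_{1} = -5 · 1 = -5

Summing the contributions: ∫_{−2}^{2} p(x) ρ_sc(x) dx = 4 + (-5) = -1.


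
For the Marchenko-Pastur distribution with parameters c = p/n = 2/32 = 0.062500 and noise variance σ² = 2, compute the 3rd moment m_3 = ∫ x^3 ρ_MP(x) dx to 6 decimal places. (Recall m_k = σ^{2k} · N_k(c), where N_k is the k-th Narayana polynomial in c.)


E[X³] = σ⁶ (1 + 3c + c²) (third MP moment). With σ² = 2 (so σ⁶ = 8) and c = 2/32 = 0.062500: E[X³] = 8 · (1 + 3·0.062500 + (0.062500)²) = 8 · 1.191406.

So E[X^3] = 9.531250.


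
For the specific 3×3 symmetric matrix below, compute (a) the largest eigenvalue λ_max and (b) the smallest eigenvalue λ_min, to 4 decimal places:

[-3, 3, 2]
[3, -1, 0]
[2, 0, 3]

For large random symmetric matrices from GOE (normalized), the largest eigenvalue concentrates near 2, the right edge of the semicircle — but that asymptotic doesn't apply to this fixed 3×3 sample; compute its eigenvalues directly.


Since M is real symmetric, all three eigenvalues are real; they are the roots of det(λI − M) = λ³ − (tr M) λ² + s λ − det M, where s is the sum of the principal 2×2 minors.
tr M = -3 + (-1) + 3 = -1.
s = ((-3)·(-1) − 3²) + ((-3)·3 − 2²) + ((-1)·3 − 0²) = -6 + (-13) + (-3) = -22.
det M (expand along row 1) = (-3)·(-3) − 3·9 + 2·2 = -14.
Characteristic polynomial: λ³ + λ² − 22λ + 14 = 0.
Substitute λ = y + (tr M)/3 = y − 0.333333 to remove the quadratic term: y³ + p·y + q = 0 with p = s − (tr M)²/3 = -22.333333 and q = −2(tr M)³/27 + (tr M)·s/3 − det M = 21.407407.
Three real roots ⇒ use the trigonometric (Viète) form: r = 2√(−p/3) = 5.456902, φ = arccos(3q/(p·r)) = arccos(-0.526970) = 2.125827 rad.
y_k = r·cos(φ/3 − 2πk/3) for k = 0, 1, 2 gives y = 4.143250, 1.003834, -5.147083.
λ_k = y_k − 0.333333 gives λ = 3.8099, 0.6705, -5.4804 (check: the sum is -1.0000 = tr M).

Hence λ_max = 3.8099 and λ_min = -5.4804.


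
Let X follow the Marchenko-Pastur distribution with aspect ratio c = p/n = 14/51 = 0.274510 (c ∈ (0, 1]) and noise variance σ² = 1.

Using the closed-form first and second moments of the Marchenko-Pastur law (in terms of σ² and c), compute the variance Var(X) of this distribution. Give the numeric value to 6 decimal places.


Recall the MP moments m_1 = E[X] = σ² and m_2 = E[X²] = σ⁴ (1 + c).
m_1 = E[X] = σ² = 1, so m_1² = 1.
m_2 = E[X²] = σ⁴ (1 + c) = 1 · (1 + 0.274510) = 1 · 1.274510 = 1.274510.
(Note m_2 − m_1² simplifies to c · σ⁴ = 0.274510 · 1.)

Var(X) = m_2 − m_1² = 1.274510 − 1 = 0.274510.


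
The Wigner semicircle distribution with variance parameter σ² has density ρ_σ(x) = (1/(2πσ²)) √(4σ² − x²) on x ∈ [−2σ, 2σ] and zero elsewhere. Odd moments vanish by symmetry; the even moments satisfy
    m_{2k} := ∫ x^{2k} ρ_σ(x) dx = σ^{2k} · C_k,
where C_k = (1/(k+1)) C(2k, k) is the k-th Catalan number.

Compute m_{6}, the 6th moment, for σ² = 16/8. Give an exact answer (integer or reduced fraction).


By the scaled semicircle moment identity, m_{2k} = σ^{2k} · C_k with k = 3.
C_3 = (1/(k+1)) · C(2k, k) = (1/4) · C(6, 3) = (1/4) · 20 = 5.
σ^{2k} = (σ²)^k = (16/8)^3 = 8.

Therefore m_{6} = σ^{6} · C_3 = 8 · 5 = 40.


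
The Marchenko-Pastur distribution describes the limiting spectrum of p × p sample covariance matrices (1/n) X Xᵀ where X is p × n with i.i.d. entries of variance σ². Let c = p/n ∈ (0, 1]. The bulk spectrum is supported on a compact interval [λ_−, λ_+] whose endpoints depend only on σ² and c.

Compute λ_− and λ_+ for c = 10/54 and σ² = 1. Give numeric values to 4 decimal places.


c = 10/54 = 0.185185; √c = 0.430331.
λ_− = σ² (1 − √c)² = 1 · (1 − 0.430331)² = 1 · (0.569669)² = 0.324522.
λ_+ = σ² (1 + √c)² = 1 · (1 + 0.430331)² = 1 · (1.430331)² = 2.045848.

Rounded to 4 decimal places: λ_− ≈ 0.3245, λ_+ ≈ 2.0458.


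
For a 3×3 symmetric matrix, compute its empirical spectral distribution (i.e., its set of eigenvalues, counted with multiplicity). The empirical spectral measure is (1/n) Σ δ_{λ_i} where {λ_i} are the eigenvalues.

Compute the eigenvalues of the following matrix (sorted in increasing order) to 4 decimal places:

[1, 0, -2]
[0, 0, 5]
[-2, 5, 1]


Since M is real symmetric, all three eigenvalues are real; they are the roots of det(λI − M) = λ³ − (tr M) λ² + s λ − det M, where s is the sum of the principal 2×2 minors.
tr M = 1 + 0 + 1 = 2.
s = (1·0 − 0²) + (1·1 − (-2)²) + (0·1 − 5²) = 0 + (-3) + (-25) = -28.
det M (expand along row 1) = 1·(-25) − 0·10 + (-2)·0 = -25.
Characteristic polynomial: λ³ − 2λ² − 28λ + 25 = 0.
Substitute λ = y + (tr M)/3 = y + 0.666667 to remove the quadratic term: y³ + p·y + q = 0 with p = s − (tr M)²/3 = -29.333333 and q = −2(tr M)³/27 + (tr M)·s/3 − det M = 5.740741.
Three real roots ⇒ use the trigonometric (Viète) form: r = 2√(−p/3) = 6.253888, φ = arccos(3q/(p·r)) = arccos(-0.093881) = 1.664816 rad.
y_k = r·cos(φ/3 − 2πk/3) for k = 0, 1, 2 gives y = 5.315384, 0.195964, -5.511348.
λ_k = y_k + 0.666667 gives λ = 5.9821, 0.8626, -4.8447 (check: the sum is 2.0000 = tr M).

Eigenvalues sorted in increasing order: [-4.8447, 0.8626, 5.9821].


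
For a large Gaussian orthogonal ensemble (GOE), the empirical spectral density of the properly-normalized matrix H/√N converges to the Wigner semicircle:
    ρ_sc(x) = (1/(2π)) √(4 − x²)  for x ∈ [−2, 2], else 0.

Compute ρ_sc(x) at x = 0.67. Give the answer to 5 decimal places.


ρ_sc(x) = (1/(2π)) √(4 − x²). With x = 0.67:
  4 − x² = 4 − (0.67)² = 4 − 0.448900 = 3.551100.
  √(4 − x²) = 1.884436.
  1/(2π) = 0.159155.
  ρ_sc(0.67) = 0.159155 · 1.884436 = 0.299917.

Rounded to 5 decimal places: ρ_sc(0.67) ≈ 0.29992.


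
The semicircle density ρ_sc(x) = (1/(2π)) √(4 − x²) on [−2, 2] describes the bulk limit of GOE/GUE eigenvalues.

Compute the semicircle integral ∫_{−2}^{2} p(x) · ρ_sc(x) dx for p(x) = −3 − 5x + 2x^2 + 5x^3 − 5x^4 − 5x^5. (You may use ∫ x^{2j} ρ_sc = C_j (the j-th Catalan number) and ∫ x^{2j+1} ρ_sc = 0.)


Write p(x) = Σ a_i x^i, split into monomials and integrate each against ρ_sc separately.
Using ∫ x^{2j} ρ_sc = C_j = (1/(j+1)) C(2j, j) (Catalan numbers) and ∫ x^{2j+1} ρ_sc = 0 (odd monomials vanish by symmetry):
  i = 0 (even): a_0 · C_{0} = -3 · 1 = -3
  i = 1 (odd): ∫ x^1 ρ_sc = 0 (vanishes)
  i = 2 (even): a_2 · C_{1} = 2 · 1 = 2
  i = 3 (odd): ∫ x^3 ρ_sc = 0 (vanishes)
  i = 4 (even): a_4 · C_{2} = -5 · 2 = -10
  i = 5 (odd): ∫ x^5 ρ_sc = 0 (vanishes)

Summing the contributions: ∫_{−2}^{2} p(x) ρ_sc(x) dx = (-3) + 2 + (-10) = -11.


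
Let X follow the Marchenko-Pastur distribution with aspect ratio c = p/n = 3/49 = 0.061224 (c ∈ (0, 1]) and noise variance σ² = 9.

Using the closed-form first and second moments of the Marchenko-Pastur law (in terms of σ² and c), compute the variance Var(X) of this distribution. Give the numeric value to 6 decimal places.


Recall the MP moments m_1 = E[X] = σ² and m_2 = E[X²] = σ⁴ (1 + c).
m_1 = E[X] = σ² = 9, so m_1² = 81.
m_2 = E[X²] = σ⁴ (1 + c) = 81 · (1 + 0.061224) = 81 · 1.061224 = 85.959184.
(Note m_2 − m_1² simplifies to c · σ⁴ = 0.061224 · 81.)

Var(X) = m_2 − m_1² = 85.959184 − 81 = 4.959184.


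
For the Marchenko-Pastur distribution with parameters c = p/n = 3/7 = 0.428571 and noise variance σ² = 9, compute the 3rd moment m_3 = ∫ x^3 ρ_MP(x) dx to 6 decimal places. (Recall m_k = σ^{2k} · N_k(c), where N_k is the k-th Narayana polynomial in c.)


E[X³] = σ⁶ (1 + 3c + c²) (third MP moment). With σ² = 9 (so σ⁶ = 729) and c = 3/7 = 0.428571: E[X³] = 729 · (1 + 3·0.428571 + (0.428571)²) = 729 · 2.469388.

So E[X^3] = 1800.183673.


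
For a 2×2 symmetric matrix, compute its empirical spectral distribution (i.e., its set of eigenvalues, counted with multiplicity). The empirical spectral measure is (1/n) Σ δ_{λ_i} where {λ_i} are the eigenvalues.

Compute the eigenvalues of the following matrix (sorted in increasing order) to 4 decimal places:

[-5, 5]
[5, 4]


Since M is real symmetric, both eigenvalues are real; they are the roots of det(λI − M) = λ² − (tr M) λ + det M.
tr M = -5 + 4 = -1.
det M = (-5)·4 − 5² = -20 − 25 = -45.
Characteristic polynomial: λ² + λ − 45 = 0.
Discriminant Δ = (tr M)² − 4·det M = 1 − (-180) = 181; √Δ = 13.453624.
λ = (tr M ± √Δ)/2 = (-1 ± 13.453624)/2, giving (tr M − √Δ)/2 = -7.2268 and (tr M + √Δ)/2 = 6.2268.

Eigenvalues sorted in increasing order: [-7.2268, 6.2268].


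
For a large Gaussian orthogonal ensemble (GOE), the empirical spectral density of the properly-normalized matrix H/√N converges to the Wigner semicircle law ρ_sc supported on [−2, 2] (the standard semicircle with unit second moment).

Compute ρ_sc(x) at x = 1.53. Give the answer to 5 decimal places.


ρ_sc(x) = (1/(2π)) √(4 − x²). With x = 1.53:
  4 − x² = 4 − (1.53)² = 4 − 2.340900 = 1.659100.
  √(4 − x²) = 1.288061.
  1/(2π) = 0.159155.
  ρ_sc(1.53) = 0.159155 · 1.288061 = 0.205001.

Rounded to 5 decimal places: ρ_sc(1.53) ≈ 0.20500.


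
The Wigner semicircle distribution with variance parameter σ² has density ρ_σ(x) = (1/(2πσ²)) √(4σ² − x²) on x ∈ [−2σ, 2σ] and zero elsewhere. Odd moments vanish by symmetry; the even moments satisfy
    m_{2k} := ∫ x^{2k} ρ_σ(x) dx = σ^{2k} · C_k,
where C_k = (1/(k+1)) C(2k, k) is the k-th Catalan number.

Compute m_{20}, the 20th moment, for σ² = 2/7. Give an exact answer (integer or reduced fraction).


By the scaled semicircle moment identity, m_{2k} = σ^{2k} · C_k with k = 10.
C_10 = (1/(k+1)) · C(2k, k) = (1/11) · C(20, 10) = (1/11) · 184756 = 16796.
σ^{2k} = (σ²)^k = (2/7)^10 = 1024/282475249.

Therefore m_{20} = σ^{20} · C_10 = (1024/282475249) · 16796 = 17199104/282475249.


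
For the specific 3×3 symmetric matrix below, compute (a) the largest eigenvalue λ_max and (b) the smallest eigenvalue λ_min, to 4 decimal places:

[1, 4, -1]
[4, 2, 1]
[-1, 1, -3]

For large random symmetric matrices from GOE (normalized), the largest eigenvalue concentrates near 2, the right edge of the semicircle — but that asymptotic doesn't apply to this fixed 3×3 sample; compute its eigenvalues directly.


Since M is real symmetric, all three eigenvalues are real; they are the roots of det(λI − M) = λ³ − (tr M) λ² + s λ − det M, where s is the sum of the principal 2×2 minors.
tr M = 1 + 2 + (-3) = 0.
s = (1·2 − 4²) + (1·(-3) − (-1)²) + (2·(-3) − 1²) = -14 + (-4) + (-7) = -25.
det M (expand along row 1) = 1·(-7) − 4·(-11) + (-1)·6 = 31.
Characteristic polynomial: λ³ − 25λ − 31 = 0.
Substitute λ = y + (tr M)/3 = y + 0.000000 to remove the quadratic term: y³ + p·y + q = 0 with p = s − (tr M)²/3 = -25.000000 and q = −2(tr M)³/27 + (tr M)·s/3 − det M = -31.000000.
Three real roots ⇒ use the trigonometric (Viète) form: r = 2√(−p/3) = 5.773503, φ = arccos(3q/(p·r)) = arccos(0.644323) = 0.870659 rad.
y_k = r·cos(φ/3 − 2πk/3) for k = 0, 1, 2 gives y = 5.532061, -1.335217, -4.196844.
λ_k = y_k + 0.000000 gives λ = 5.5321, -1.3352, -4.1968 (check: the sum is 0.0000 = tr M).

Hence λ_max = 5.5321 and λ_min = -4.1968.


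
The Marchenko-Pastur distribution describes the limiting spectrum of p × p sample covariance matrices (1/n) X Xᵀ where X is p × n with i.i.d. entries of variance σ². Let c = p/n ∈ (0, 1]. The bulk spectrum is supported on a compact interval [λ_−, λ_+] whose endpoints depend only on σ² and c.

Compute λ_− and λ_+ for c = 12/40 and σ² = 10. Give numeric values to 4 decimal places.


c = 12/40 = 0.300000; √c = 0.547723.
λ_− = σ² (1 − √c)² = 10 · (1 − 0.547723)² = 10 · (0.452277)² = 2.045549.
λ_+ = σ² (1 + √c)² = 10 · (1 + 0.547723)² = 10 · (1.547723)² = 23.954451.

Rounded to 4 decimal places: λ_− ≈ 2.0455, λ_+ ≈ 23.9545.


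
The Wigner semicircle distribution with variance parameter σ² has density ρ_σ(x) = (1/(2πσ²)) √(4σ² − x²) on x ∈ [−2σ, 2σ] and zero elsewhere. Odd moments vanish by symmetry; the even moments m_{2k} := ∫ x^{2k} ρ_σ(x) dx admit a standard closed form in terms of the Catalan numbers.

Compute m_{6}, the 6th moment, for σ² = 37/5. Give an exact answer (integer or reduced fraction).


By the scaled semicircle moment identity, m_{2k} = σ^{2k} · C_k with k = 3.
C_3 = (1/(k+1)) · C(2k, k) = (1/4) · C(6, 3) = (1/4) · 20 = 5.
σ^{2k} = (σ²)^k = (37/5)^3 = 50653/125.

Therefore m_{6} = σ^{6} · C_3 = (50653/125) · 5 = 50653/25.


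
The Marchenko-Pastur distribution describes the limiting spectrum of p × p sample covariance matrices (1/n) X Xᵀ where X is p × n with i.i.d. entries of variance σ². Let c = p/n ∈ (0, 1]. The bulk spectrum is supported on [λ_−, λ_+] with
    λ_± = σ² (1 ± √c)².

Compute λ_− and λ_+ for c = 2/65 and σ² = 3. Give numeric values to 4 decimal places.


c = 2/65 = 0.030769; √c = 0.175412.
λ_− = σ² (1 − √c)² = 3 · (1 − 0.175412)² = 3 · (0.824588)² = 2.039838.
λ_+ = σ² (1 + √c)² = 3 · (1 + 0.175412)² = 3 · (1.175412)² = 4.144777.

Rounded to 4 decimal places: λ_− ≈ 2.0398, λ_+ ≈ 4.1448.


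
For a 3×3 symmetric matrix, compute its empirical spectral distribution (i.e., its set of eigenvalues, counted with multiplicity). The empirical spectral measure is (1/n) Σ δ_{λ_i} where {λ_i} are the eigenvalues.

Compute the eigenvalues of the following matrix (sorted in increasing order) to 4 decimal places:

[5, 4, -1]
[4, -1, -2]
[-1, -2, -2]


Since M is real symmetric, all three eigenvalues are real; they are the roots of det(λI − M) = λ³ − (tr M) λ² + s λ − det M, where s is the sum of the principal 2×2 minors.
tr M = 5 + (-1) + (-2) = 2.
s = (5·(-1) − 4²) + (5·(-2) − (-1)²) + ((-1)·(-2) − (-2)²) = -21 + (-11) + (-2) = -34.
det M (expand along row 1) = 5·(-2) − 4·(-10) + (-1)·(-9) = 39.
Characteristic polynomial: λ³ − 2λ² − 34λ − 39 = 0.
Substitute λ = y + (tr M)/3 = y + 0.666667 to remove the quadratic term: y³ + p·y + q = 0 with p = s − (tr M)²/3 = -35.333333 and q = −2(tr M)³/27 + (tr M)·s/3 − det M = -62.259259.
Three real roots ⇒ use the trigonometric (Viète) form: r = 2√(−p/3) = 6.863753, φ = arccos(3q/(p·r)) = arccos(0.770156) = 0.691710 rad.
y_k = r·cos(φ/3 − 2πk/3) for k = 0, 1, 2 gives y = 6.682113, -1.982617, -4.699496.
λ_k = y_k + 0.666667 gives λ = 7.3488, -1.3160, -4.0328 (check: the sum is 2.0000 = tr M).

Eigenvalues sorted in increasing order: [-4.0328, -1.3160, 7.3488].


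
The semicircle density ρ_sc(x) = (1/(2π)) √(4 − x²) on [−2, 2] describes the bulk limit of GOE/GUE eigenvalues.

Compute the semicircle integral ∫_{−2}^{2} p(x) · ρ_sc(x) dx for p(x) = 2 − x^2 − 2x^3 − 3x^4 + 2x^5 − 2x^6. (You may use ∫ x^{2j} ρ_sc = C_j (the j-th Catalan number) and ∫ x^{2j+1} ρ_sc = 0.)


Write p(x) = Σ a_i x^i, split into monomials and integrate each against ρ_sc separately.
Using ∫ x^{2j} ρ_sc = C_j = (1/(j+1)) C(2j, j) (Catalan numbers) and ∫ x^{2j+1} ρ_sc = 0 (odd monomials vanish by symmetry):
  i = 0 (even): a_0 · C_{0} = 2 · 1 = 2
  i = 2 (even): a_2 · C_{1} = -1 · 1 = -1
  i = 3 (odd): ∫ x^3 ρ_sc = 0 (vanishes)
  i = 4 (even): a_4 · C_{2} = -3 · 2 = -6
  i = 5 (odd): ∫ x^5 ρ_sc = 0 (vanishes)
  i = 6 (even): a_6 · C_{3} = -2 · 5 = -10

Summing the contributions: ∫_{−2}^{2} p(x) ρ_sc(x) dx = 2 + (-1) + (-6) + (-10) = -15.


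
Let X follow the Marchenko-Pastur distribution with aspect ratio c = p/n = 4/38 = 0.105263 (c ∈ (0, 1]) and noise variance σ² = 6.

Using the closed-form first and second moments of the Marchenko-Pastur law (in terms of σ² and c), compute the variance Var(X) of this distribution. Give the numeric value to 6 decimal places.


Recall the MP moments m_1 = E[X] = σ² and m_2 = E[X²] = σ⁴ (1 + c).
m_1 = E[X] = σ² = 6, so m_1² = 36.
m_2 = E[X²] = σ⁴ (1 + c) = 36 · (1 + 0.105263) = 36 · 1.105263 = 39.789474.
(Note m_2 − m_1² simplifies to c · σ⁴ = 0.105263 · 36.)

Var(X) = m_2 − m_1² = 39.789474 − 36 = 3.789474.
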